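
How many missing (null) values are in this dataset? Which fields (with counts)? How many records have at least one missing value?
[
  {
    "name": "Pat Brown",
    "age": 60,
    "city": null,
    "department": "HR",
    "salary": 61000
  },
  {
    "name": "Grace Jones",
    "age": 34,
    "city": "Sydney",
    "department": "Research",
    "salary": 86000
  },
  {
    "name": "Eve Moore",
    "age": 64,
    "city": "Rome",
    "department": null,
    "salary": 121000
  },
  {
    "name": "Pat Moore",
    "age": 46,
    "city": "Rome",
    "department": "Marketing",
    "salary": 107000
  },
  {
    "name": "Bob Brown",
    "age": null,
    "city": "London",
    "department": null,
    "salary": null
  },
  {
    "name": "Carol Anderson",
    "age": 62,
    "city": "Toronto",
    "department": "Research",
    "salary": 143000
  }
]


Checking for missing (null) values in 6 records:

  Pat Brown: city
  Grace Jones: complete
  Eve Moore: department
  Pat Moore: complete
  Bob Brown: age, department, salary
  Carol Anderson: complete

Per field:
  name: 0 missing
  age: 1 missing
  city: 1 missing
  department: 2 missing
  salary: 1 missing

Total missing values: 5
Records with any missing: 3

5 missing values (age: 1, city: 1, department: 2, salary: 1); 3 incomplete records


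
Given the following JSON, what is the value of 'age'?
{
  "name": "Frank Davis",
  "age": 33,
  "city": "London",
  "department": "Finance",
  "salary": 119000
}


Looking up field 'age'
Value: 33

33


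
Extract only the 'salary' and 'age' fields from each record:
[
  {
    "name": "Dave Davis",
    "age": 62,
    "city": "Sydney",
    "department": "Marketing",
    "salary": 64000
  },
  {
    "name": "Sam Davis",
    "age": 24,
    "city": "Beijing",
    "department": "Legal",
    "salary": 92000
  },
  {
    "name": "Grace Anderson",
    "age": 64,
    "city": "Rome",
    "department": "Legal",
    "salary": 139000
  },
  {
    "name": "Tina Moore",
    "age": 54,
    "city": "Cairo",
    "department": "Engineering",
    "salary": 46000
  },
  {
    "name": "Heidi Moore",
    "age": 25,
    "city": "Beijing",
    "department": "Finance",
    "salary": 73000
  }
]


Original: 5 records with fields: name, age, city, department, salary
Keep: ['salary', 'age']
Drop: ['name', 'city', 'department']
Result: 5 records, 2 fields each

[
  {
    "salary": 64000,
    "age": 62
  },
  {
    "salary": 92000,
    "age": 24
  },
  {
    "salary": 139000,
    "age": 64
  },
  {
    "salary": 46000,
    "age": 54
  },
  {
    "salary": 73000,
    "age": 25
  }
]


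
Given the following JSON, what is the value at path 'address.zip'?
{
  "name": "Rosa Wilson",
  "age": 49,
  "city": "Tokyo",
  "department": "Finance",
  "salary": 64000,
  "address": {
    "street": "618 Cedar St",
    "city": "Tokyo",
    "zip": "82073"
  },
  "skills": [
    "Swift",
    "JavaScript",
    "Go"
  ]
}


Query: address.zip
Path: address -> zip
Value: 82073

82073


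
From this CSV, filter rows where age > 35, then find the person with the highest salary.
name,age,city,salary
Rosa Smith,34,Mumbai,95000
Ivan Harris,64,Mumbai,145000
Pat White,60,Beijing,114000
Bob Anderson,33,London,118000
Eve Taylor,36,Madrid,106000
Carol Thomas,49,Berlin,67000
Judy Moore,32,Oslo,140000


Filter: age > 35
Sort by: salary (descending)

Filtered records (4):
  Ivan Harris, age 64, salary $145000
  Pat White, age 60, salary $114000
  Eve Taylor, age 36, salary $106000
  Carol Thomas, age 49, salary $67000

Highest salary: Ivan Harris ($145000)

Ivan Harris


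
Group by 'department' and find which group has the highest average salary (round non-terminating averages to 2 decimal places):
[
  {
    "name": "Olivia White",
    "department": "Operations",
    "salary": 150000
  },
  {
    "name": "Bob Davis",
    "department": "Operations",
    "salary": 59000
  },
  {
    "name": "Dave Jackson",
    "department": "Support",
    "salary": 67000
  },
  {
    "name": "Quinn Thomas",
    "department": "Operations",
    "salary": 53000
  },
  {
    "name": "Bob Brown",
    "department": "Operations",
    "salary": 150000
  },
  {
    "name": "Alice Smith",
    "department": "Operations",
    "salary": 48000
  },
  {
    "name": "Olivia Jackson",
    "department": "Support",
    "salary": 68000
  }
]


Group by: department

Groups:
  Operations: 5 people, avg salary = 460000/5 = $92000
  Support: 2 people, avg salary = 135000/2 = $67500

Highest average salary: Operations ($92000)

Operations ($92000)


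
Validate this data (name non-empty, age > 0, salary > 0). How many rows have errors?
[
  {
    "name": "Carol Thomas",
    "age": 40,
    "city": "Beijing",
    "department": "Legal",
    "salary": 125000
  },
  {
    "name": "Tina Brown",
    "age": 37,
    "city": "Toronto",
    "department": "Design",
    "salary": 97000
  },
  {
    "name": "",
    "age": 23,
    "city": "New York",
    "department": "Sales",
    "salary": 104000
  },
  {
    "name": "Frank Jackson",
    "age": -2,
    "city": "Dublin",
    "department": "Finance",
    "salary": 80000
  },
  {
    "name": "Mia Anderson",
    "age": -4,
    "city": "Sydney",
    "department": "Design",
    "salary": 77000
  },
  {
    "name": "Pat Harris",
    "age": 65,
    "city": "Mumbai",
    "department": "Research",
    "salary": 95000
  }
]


Validating 6 records:
Rules: name non-empty, age > 0, salary > 0

  Row 1 (Carol Thomas): OK
  Row 2 (Tina Brown): OK
  Row 3 (???): empty name
  Row 4 (Frank Jackson): negative age: -2
  Row 5 (Mia Anderson): negative age: -4
  Row 6 (Pat Harris): OK

Total errors: 3

3 errors


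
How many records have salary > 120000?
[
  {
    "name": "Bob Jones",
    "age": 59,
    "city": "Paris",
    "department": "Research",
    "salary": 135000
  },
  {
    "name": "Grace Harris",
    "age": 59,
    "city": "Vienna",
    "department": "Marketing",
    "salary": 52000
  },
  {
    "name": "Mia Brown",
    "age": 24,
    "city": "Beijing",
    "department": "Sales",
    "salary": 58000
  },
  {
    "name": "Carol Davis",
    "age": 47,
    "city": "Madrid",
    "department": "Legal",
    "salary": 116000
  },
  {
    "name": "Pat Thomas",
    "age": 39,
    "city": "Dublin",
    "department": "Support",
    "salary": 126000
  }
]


Data: 5 records
Condition: salary > 120000

Checking each record:
  Bob Jones: 135000 MATCH
  Grace Harris: 52000
  Mia Brown: 58000
  Carol Davis: 116000
  Pat Thomas: 126000 MATCH

Count: 2

2


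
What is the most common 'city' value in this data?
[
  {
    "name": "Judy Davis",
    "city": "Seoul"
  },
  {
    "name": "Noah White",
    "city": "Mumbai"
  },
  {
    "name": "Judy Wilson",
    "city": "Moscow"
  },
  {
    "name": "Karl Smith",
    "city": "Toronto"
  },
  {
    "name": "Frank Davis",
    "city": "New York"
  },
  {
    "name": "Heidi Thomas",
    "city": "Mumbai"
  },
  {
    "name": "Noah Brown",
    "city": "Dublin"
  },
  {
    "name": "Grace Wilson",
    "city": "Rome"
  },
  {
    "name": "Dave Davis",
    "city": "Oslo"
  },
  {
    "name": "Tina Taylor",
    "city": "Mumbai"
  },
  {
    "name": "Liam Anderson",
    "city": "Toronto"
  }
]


Counting 'city' values across 11 records:

  Mumbai: 3 ###
  Toronto: 2 ##
  Seoul: 1 #
  Moscow: 1 #
  New York: 1 #
  Dublin: 1 #
  Rome: 1 #
  Oslo: 1 #

Most common: Mumbai (3 times)

Mumbai (3 times)


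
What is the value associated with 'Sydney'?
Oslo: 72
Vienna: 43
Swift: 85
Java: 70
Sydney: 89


Looking up key 'Sydney'
Value: 89

89


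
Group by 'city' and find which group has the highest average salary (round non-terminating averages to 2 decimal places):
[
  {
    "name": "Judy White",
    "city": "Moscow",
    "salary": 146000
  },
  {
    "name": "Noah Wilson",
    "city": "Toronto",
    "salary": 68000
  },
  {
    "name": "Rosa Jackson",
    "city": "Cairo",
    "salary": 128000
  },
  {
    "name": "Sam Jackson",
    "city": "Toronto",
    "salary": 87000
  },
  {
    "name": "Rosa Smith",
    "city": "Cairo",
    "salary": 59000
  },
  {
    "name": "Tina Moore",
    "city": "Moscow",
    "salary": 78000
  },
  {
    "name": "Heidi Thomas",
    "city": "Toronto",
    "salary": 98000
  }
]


Group by: city

Groups:
  Cairo: 2 people, avg salary = 187000/2 = $93500
  Moscow: 2 people, avg salary = 224000/2 = $112000
  Toronto: 3 people, avg salary = 253000/3 ≈ $84333.33

Highest average salary: Moscow ($112000)

Moscow ($112000)


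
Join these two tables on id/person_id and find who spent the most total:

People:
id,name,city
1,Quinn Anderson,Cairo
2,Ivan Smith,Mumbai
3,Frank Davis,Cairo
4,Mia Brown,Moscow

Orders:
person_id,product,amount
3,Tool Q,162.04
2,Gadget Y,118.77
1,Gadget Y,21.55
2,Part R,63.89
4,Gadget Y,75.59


Join on: people.id = orders.person_id

Joined rows:
  Frank Davis (Cairo) bought Tool Q for $162.04
  Ivan Smith (Mumbai) bought Gadget Y for $118.77
  Quinn Anderson (Cairo) bought Gadget Y for $21.55
  Ivan Smith (Mumbai) bought Part R for $63.89
  Mia Brown (Moscow) bought Gadget Y for $75.59

Total per person:
  Ivan Smith: $182.66
  Frank Davis: $162.04
  Mia Brown: $75.59
  Quinn Anderson: $21.55

Top spender: Ivan Smith ($182.66)

Ivan Smith ($182.66)


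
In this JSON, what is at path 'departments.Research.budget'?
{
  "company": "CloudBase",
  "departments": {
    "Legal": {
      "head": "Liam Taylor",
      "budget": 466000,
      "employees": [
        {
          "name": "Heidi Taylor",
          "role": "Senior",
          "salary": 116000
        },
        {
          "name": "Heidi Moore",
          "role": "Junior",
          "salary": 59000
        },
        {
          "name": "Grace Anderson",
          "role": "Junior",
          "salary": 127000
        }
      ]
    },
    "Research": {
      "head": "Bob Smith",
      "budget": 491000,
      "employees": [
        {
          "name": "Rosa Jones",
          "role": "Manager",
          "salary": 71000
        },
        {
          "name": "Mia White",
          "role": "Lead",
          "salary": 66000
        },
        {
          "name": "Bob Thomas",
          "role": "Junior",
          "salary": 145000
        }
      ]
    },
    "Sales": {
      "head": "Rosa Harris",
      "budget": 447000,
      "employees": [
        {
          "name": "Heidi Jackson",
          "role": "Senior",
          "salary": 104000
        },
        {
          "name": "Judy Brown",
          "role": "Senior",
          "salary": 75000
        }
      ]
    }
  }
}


Path: departments.Research.budget

Navigate:
  -> departments
  -> Research
  -> budget = 491000

491000


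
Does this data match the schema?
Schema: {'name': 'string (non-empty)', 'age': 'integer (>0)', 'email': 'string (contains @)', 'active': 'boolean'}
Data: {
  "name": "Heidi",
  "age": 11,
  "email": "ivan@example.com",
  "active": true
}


Validating each field against schema:
  name: OK (non-empty string)
  age: OK (positive integer)
  email: OK (string with @)
  active: OK (boolean)

Result: VALID

VALID


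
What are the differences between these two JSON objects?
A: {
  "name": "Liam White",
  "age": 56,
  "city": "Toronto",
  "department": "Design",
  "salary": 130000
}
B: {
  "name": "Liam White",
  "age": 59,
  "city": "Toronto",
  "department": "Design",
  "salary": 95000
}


Comparing each field (in key order):
  name: same
  age: DIFFERENT
  city: same
  department: same
  salary: DIFFERENT
Differences:
  age: 56 -> 59
  salary: 130000 -> 95000

2 field(s) changed

2 changes: age, salary


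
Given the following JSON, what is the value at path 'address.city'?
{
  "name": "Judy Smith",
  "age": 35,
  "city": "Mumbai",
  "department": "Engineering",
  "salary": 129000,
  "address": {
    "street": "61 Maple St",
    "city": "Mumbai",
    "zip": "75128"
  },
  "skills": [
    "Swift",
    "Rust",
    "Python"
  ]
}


Query: address.city
Path: address -> city
Value: Mumbai

Mumbai


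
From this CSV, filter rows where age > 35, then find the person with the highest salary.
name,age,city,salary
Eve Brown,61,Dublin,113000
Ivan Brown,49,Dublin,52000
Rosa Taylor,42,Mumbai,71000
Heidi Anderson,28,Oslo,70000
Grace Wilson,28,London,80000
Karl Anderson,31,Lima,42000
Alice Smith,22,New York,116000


Filter: age > 35
Sort by: salary (descending)

Filtered records (3):
  Eve Brown, age 61, salary $113000
  Rosa Taylor, age 42, salary $71000
  Ivan Brown, age 49, salary $52000

Highest salary: Eve Brown ($113000)

Eve Brown


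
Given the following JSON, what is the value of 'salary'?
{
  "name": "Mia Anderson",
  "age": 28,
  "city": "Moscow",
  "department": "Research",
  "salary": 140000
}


Looking up field 'salary'
Value: 140000

140000


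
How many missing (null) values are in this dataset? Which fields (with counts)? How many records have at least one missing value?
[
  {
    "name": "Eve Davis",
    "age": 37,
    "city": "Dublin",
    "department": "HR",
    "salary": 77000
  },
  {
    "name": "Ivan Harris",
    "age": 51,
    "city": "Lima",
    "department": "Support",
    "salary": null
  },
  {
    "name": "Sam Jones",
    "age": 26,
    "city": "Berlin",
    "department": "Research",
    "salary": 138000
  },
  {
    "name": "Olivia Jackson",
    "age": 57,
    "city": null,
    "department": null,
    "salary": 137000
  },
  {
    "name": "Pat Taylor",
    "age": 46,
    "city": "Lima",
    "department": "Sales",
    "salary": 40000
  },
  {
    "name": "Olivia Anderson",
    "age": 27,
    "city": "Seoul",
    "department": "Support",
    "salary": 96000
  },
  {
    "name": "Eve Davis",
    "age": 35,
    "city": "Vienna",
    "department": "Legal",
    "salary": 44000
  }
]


Checking for missing (null) values in 7 records:

  Eve Davis: complete
  Ivan Harris: salary
  Sam Jones: complete
  Olivia Jackson: city, department
  Pat Taylor: complete
  Olivia Anderson: complete
  Eve Davis: complete

Per field:
  name: 0 missing
  age: 0 missing
  city: 1 missing
  department: 1 missing
  salary: 1 missing

Total missing values: 3
Records with any missing: 2

3 missing values (city: 1, department: 1, salary: 1); 2 incomplete records


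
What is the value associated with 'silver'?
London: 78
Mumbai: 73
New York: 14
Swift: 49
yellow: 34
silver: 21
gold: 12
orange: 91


Looking up key 'silver'
Value: 21

21


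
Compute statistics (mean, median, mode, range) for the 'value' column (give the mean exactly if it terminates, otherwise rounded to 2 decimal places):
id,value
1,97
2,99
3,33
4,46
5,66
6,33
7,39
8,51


Data: [97, 99, 33, 46, 66, 33, 39, 51]
Count: 8
Sum: 464
Mean: 464/8 = 58
Sorted: [33, 33, 39, 46, 51, 66, 97, 99]
Median: 48.5
Mode: 33 (2 times)
Range: 99 - 33 = 66
Min: 33, Max: 99

mean=58, median=48.5, mode=33, range=66


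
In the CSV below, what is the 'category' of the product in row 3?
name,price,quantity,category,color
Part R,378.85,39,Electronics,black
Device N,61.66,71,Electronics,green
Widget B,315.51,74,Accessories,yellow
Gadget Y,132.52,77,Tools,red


Query: Row 3 ('Widget B'), column 'category'
Value: Accessories

Accessories


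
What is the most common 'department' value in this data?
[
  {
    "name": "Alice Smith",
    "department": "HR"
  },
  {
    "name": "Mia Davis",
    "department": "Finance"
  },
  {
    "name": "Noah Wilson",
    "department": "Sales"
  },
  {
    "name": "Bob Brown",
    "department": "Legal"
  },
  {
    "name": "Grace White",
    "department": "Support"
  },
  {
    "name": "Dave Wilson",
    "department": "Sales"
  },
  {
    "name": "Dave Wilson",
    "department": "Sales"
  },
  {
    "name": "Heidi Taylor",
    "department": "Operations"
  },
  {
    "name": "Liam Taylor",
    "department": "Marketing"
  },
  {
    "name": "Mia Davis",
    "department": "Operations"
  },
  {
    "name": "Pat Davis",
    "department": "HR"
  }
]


Counting 'department' values across 11 records:

  Sales: 3 ###
  HR: 2 ##
  Operations: 2 ##
  Finance: 1 #
  Legal: 1 #
  Support: 1 #
  Marketing: 1 #

Most common: Sales (3 times)

Sales (3 times)


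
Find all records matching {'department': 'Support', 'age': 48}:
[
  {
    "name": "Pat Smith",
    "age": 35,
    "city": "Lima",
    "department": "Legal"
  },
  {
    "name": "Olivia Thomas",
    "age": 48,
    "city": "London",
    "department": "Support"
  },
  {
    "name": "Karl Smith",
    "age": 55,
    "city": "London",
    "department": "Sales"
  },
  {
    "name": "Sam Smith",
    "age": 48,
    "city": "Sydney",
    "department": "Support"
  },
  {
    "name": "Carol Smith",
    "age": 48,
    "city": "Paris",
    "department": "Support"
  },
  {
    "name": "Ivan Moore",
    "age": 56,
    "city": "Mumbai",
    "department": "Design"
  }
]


Search criteria: {'department': 'Support', 'age': 48}

Checking 6 records:
  Pat Smith: {department: Legal, age: 35}
  Olivia Thomas: {department: Support, age: 48} <-- MATCH
  Karl Smith: {department: Sales, age: 55}
  Sam Smith: {department: Support, age: 48} <-- MATCH
  Carol Smith: {department: Support, age: 48} <-- MATCH
  Ivan Moore: {department: Design, age: 56}

Matches: ["Olivia Thomas", "Sam Smith", "Carol Smith"]

["Olivia Thomas", "Sam Smith", "Carol Smith"]


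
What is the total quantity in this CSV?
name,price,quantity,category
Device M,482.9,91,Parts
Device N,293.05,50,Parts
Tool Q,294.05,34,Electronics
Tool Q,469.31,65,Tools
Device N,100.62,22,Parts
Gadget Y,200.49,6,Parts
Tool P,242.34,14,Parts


Computing total quantity:
Values: [91, 50, 34, 65, 22, 6, 14]
Sum = 282

282


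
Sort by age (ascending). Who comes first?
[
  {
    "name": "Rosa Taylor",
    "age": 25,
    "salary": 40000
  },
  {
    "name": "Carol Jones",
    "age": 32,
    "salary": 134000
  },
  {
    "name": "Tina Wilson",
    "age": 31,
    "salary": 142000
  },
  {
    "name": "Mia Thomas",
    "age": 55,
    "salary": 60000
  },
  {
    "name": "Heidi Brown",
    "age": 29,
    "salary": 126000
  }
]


Sort by: age (ascending)

Sorted order:
  1. Rosa Taylor (age = 25)
  2. Heidi Brown (age = 29)
  3. Tina Wilson (age = 31)
  4. Carol Jones (age = 32)
  5. Mia Thomas (age = 55)

First: Rosa Taylor

Rosa Taylor


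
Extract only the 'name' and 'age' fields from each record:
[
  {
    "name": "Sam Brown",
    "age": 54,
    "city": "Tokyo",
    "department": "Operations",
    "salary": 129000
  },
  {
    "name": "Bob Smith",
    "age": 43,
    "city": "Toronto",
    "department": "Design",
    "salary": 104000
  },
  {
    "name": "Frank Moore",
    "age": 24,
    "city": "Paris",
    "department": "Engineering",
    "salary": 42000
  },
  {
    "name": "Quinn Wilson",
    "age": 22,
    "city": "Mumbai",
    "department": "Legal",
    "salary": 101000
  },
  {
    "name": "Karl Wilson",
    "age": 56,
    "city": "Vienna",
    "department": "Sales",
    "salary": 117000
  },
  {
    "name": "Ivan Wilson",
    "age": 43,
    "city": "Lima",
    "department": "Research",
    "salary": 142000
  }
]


Original: 6 records with fields: name, age, city, department, salary
Keep: ['name', 'age']
Drop: ['city', 'department', 'salary']
Result: 6 records, 2 fields each

[
  {
    "name": "Sam Brown",
    "age": 54
  },
  {
    "name": "Bob Smith",
    "age": 43
  },
  {
    "name": "Frank Moore",
    "age": 24
  },
  {
    "name": "Quinn Wilson",
    "age": 22
  },
  {
    "name": "Karl Wilson",
    "age": 56
  },
  {
    "name": "Ivan Wilson",
    "age": 43
  }
]


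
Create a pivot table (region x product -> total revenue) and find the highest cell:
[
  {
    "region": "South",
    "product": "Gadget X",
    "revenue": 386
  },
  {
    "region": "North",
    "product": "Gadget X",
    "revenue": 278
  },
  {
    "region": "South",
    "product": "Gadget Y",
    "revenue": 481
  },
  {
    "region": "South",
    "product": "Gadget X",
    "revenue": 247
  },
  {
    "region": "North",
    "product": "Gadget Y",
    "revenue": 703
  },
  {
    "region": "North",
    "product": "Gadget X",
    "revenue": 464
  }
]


Pivot: region (rows) x product (columns) -> total revenue

     Gadget X      Gadget Y    
North          742           703  
South          633           481  

Highest: North / Gadget X = $742

North / Gadget X = $742


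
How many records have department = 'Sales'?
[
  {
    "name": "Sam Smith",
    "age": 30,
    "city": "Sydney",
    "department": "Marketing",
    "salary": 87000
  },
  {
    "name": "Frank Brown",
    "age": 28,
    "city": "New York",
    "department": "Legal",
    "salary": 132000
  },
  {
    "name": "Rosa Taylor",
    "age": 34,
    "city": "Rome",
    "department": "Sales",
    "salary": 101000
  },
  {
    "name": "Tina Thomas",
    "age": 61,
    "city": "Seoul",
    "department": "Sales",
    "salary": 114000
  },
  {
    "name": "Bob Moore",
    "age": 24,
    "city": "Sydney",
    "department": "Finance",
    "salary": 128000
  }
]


Data: 5 records
Condition: department = 'Sales'

Checking each record:
  Sam Smith: Marketing
  Frank Brown: Legal
  Rosa Taylor: Sales MATCH
  Tina Thomas: Sales MATCH
  Bob Moore: Finance

Count: 2

2


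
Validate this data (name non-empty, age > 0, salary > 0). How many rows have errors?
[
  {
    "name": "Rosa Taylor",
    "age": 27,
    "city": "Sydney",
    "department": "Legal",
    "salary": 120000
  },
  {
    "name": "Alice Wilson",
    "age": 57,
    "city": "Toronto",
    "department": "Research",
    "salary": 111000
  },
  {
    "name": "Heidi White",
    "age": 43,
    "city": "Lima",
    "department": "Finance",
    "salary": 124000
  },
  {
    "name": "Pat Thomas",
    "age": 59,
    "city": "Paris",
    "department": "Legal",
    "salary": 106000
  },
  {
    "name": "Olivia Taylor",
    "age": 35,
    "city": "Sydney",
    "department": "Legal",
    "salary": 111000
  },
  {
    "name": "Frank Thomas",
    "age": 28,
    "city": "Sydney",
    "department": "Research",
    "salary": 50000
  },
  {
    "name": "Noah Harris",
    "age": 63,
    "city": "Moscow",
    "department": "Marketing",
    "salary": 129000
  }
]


Validating 7 records:
Rules: name non-empty, age > 0, salary > 0

  Row 1 (Rosa Taylor): OK
  Row 2 (Alice Wilson): OK
  Row 3 (Heidi White): OK
  Row 4 (Pat Thomas): OK
  Row 5 (Olivia Taylor): OK
  Row 6 (Frank Thomas): OK
  Row 7 (Noah Harris): OK

Total errors: 0

0 errors


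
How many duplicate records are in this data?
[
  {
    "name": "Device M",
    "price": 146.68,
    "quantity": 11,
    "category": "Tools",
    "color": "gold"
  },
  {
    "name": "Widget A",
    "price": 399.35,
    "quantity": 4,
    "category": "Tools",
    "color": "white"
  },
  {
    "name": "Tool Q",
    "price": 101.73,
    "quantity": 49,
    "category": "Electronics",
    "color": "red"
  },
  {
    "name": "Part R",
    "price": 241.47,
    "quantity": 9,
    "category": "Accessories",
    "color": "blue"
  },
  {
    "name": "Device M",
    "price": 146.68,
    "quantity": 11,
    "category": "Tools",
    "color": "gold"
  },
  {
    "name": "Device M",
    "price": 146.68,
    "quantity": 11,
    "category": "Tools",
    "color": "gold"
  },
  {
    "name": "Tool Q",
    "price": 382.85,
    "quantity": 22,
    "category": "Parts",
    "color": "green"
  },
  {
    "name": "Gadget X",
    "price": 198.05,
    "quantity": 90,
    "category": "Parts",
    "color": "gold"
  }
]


Checking 8 records for duplicates:

  Row 1: Device M ($146.68, qty 11)
  Row 2: Widget A ($399.35, qty 4)
  Row 3: Tool Q ($101.73, qty 49)
  Row 4: Part R ($241.47, qty 9)
  Row 5: Device M ($146.68, qty 11) <-- DUPLICATE
  Row 6: Device M ($146.68, qty 11) <-- DUPLICATE
  Row 7: Tool Q ($382.85, qty 22)
  Row 8: Gadget X ($198.05, qty 90)

Duplicates found: 2
Unique records: 6

2 duplicates, 6 unique


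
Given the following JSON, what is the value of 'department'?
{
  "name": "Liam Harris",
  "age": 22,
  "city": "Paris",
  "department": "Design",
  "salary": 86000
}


Looking up field 'department'
Value: Design

Design


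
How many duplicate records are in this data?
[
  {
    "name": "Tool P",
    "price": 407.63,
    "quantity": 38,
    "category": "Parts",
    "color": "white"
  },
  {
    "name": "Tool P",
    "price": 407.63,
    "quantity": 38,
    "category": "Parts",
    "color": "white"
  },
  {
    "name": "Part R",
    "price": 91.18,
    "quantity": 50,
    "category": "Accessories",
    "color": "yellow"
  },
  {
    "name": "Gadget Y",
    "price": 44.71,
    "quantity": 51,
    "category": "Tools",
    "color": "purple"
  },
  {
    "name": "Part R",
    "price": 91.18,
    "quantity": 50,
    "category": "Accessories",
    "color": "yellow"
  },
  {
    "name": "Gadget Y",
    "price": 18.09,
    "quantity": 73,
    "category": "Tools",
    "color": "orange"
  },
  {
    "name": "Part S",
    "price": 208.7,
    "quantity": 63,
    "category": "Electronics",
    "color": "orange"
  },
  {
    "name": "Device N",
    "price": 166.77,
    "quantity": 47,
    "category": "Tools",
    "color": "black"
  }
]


Checking 8 records for duplicates:

  Row 1: Tool P ($407.63, qty 38)
  Row 2: Tool P ($407.63, qty 38) <-- DUPLICATE
  Row 3: Part R ($91.18, qty 50)
  Row 4: Gadget Y ($44.71, qty 51)
  Row 5: Part R ($91.18, qty 50) <-- DUPLICATE
  Row 6: Gadget Y ($18.09, qty 73)
  Row 7: Part S ($208.7, qty 63)
  Row 8: Device N ($166.77, qty 47)

Duplicates found: 2
Unique records: 6

2 duplicates, 6 unique


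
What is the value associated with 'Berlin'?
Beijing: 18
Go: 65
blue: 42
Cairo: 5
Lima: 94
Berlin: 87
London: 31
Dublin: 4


Looking up key 'Berlin'
Value: 87

87


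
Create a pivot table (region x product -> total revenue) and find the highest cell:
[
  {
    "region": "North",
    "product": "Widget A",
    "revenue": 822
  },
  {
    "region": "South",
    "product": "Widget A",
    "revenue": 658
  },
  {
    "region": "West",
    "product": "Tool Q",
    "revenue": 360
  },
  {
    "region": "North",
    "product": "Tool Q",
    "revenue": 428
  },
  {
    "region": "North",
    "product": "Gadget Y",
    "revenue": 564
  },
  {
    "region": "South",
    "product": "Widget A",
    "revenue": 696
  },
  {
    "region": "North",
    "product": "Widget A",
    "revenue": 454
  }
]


Pivot: region (rows) x product (columns) -> total revenue

     Gadget Y      Tool Q        Widget A    
North          564           428          1276  
South            0             0          1354  
West             0           360             0  

Highest: South / Widget A = $1354

South / Widget A = $1354


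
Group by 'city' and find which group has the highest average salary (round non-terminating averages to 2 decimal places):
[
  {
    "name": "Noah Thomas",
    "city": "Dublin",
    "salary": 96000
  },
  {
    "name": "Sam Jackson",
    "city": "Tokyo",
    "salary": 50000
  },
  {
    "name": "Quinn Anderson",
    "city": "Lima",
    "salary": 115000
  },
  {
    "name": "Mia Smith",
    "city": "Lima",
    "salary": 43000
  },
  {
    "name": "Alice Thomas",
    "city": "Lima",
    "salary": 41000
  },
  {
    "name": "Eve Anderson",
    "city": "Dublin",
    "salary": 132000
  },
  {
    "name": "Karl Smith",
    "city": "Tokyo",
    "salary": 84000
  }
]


Group by: city

Groups:
  Dublin: 2 people, avg salary = 228000/2 = $114000
  Lima: 3 people, avg salary = 199000/3 ≈ $66333.33
  Tokyo: 2 people, avg salary = 134000/2 = $67000

Highest average salary: Dublin ($114000)

Dublin ($114000)


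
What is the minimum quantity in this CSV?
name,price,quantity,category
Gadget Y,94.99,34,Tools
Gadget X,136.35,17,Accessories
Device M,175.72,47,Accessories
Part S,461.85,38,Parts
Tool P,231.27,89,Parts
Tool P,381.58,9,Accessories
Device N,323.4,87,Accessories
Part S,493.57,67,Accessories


Computing minimum quantity:
Values: [34, 17, 47, 38, 89, 9, 87, 67]
Min = 9

9


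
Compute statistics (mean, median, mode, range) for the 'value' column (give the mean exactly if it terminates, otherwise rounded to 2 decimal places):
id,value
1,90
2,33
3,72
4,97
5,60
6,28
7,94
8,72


Data: [90, 33, 72, 97, 60, 28, 94, 72]
Count: 8
Sum: 546
Mean: 546/8 = 68.25
Sorted: [28, 33, 60, 72, 72, 90, 94, 97]
Median: 72.0
Mode: 72 (2 times)
Range: 97 - 28 = 69
Min: 28, Max: 97

mean=68.25, median=72.0, mode=72, range=69


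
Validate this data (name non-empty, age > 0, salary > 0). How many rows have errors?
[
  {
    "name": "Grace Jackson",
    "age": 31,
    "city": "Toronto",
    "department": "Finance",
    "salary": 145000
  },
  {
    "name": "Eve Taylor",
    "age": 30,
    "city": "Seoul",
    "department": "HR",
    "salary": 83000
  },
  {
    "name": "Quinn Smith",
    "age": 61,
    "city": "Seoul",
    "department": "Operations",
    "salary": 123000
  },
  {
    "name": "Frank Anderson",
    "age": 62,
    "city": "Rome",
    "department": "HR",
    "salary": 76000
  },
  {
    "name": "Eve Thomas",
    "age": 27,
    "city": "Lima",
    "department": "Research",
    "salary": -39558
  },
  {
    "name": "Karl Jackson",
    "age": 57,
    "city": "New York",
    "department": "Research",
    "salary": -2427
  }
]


Validating 6 records:
Rules: name non-empty, age > 0, salary > 0

  Row 1 (Grace Jackson): OK
  Row 2 (Eve Taylor): OK
  Row 3 (Quinn Smith): OK
  Row 4 (Frank Anderson): OK
  Row 5 (Eve Thomas): negative salary: -39558
  Row 6 (Karl Jackson): negative salary: -2427

Total errors: 2

2 errors


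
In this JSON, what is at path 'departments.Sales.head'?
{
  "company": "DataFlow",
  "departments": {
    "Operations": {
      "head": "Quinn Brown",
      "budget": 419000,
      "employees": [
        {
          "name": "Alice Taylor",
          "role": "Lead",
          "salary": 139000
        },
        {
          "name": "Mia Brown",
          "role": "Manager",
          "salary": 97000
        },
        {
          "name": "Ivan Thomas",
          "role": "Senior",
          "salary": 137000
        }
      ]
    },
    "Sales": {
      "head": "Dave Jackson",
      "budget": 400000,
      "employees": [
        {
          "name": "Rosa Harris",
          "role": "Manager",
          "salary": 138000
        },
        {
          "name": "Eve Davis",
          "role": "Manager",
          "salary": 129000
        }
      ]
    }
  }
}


Path: departments.Sales.head

Navigate:
  -> departments
  -> Sales
  -> head = 'Dave Jackson'

Dave Jackson


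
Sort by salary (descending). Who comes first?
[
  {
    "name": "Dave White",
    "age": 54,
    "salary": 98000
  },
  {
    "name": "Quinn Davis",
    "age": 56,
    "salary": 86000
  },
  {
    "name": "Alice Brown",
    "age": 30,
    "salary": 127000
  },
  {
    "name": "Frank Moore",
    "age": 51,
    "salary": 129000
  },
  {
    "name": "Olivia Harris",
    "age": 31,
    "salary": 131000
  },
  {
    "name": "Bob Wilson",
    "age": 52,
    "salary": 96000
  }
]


Sort by: salary (descending)

Sorted order:
  1. Olivia Harris (salary = 131000)
  2. Frank Moore (salary = 129000)
  3. Alice Brown (salary = 127000)
  4. Dave White (salary = 98000)
  5. Bob Wilson (salary = 96000)
  6. Quinn Davis (salary = 86000)

First: Olivia Harris

Olivia Harris


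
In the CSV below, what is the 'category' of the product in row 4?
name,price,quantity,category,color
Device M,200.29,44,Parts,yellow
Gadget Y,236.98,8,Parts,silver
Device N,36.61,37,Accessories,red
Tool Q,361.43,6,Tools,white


Query: Row 4 ('Tool Q'), column 'category'
Value: Tools

Tools


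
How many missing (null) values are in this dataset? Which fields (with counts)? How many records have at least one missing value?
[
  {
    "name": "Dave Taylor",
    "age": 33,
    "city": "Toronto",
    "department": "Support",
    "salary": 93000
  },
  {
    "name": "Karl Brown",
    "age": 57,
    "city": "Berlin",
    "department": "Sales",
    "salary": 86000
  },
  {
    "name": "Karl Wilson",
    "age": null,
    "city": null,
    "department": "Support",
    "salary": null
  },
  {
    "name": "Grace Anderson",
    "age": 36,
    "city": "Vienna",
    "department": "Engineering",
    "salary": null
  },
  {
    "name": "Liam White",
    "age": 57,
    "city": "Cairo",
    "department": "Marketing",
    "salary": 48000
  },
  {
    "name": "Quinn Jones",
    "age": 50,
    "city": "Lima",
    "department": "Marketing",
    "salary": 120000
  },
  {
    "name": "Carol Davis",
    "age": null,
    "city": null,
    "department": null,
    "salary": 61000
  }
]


Checking for missing (null) values in 7 records:

  Dave Taylor: complete
  Karl Brown: complete
  Karl Wilson: age, city, salary
  Grace Anderson: salary
  Liam White: complete
  Quinn Jones: complete
  Carol Davis: age, city, department

Per field:
  name: 0 missing
  age: 2 missing
  city: 2 missing
  department: 1 missing
  salary: 2 missing

Total missing values: 7
Records with any missing: 3

7 missing values (age: 2, city: 2, department: 1, salary: 2); 3 incomplete records


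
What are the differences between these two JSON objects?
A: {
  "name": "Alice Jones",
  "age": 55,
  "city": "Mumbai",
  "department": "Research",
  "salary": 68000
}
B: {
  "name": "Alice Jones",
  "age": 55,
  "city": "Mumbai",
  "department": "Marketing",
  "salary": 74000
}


Comparing each field (in key order):
  name: same
  age: same
  city: same
  department: DIFFERENT
  salary: DIFFERENT
Differences:
  department: Research -> Marketing
  salary: 68000 -> 74000

2 field(s) changed

2 changes: department, salary


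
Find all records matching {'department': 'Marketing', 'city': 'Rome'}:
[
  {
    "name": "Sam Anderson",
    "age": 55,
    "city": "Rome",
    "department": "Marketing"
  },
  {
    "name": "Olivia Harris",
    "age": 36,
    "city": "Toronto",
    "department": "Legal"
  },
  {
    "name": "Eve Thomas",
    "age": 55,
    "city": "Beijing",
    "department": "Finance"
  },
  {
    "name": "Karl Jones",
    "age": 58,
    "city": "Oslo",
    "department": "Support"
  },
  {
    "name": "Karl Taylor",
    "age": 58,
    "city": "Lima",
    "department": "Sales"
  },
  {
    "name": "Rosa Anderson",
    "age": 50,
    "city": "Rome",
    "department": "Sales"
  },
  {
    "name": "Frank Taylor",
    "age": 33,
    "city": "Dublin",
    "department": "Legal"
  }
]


Search criteria: {'department': 'Marketing', 'city': 'Rome'}

Checking 7 records:
  Sam Anderson: {department: Marketing, city: Rome} <-- MATCH
  Olivia Harris: {department: Legal, city: Toronto}
  Eve Thomas: {department: Finance, city: Beijing}
  Karl Jones: {department: Support, city: Oslo}
  Karl Taylor: {department: Sales, city: Lima}
  Rosa Anderson: {department: Sales, city: Rome}
  Frank Taylor: {department: Legal, city: Dublin}

Matches: ["Sam Anderson"]

["Sam Anderson"]


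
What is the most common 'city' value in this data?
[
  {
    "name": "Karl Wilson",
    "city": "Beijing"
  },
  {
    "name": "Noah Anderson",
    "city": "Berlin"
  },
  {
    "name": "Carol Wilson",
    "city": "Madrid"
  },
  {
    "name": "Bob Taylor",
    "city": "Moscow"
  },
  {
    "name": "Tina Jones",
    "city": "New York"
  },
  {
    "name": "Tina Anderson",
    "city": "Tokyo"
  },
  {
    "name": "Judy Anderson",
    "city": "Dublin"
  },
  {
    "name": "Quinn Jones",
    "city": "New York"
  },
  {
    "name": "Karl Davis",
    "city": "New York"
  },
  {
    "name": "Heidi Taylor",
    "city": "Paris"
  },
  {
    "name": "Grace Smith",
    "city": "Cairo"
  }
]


Counting 'city' values across 11 records:

  New York: 3 ###
  Beijing: 1 #
  Berlin: 1 #
  Madrid: 1 #
  Moscow: 1 #
  Tokyo: 1 #
  Dublin: 1 #
  Paris: 1 #
  Cairo: 1 #

Most common: New York (3 times)

New York (3 times)


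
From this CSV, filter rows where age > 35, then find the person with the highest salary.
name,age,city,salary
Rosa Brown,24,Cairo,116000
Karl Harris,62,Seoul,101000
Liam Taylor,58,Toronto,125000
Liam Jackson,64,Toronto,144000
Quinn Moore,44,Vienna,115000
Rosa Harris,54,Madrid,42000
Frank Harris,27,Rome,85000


Filter: age > 35
Sort by: salary (descending)

Filtered records (5):
  Liam Jackson, age 64, salary $144000
  Liam Taylor, age 58, salary $125000
  Quinn Moore, age 44, salary $115000
  Karl Harris, age 62, salary $101000
  Rosa Harris, age 54, salary $42000

Highest salary: Liam Jackson ($144000)

Liam Jackson


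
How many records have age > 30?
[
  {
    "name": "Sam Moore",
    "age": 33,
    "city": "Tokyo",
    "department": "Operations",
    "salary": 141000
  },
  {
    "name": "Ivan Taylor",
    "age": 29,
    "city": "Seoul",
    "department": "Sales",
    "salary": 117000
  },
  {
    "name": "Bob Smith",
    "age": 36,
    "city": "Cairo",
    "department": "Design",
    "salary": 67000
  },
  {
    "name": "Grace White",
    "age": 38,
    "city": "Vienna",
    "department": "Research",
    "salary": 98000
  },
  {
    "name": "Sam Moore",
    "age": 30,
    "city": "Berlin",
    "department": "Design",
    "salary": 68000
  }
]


Data: 5 records
Condition: age > 30

Checking each record:
  Sam Moore: 33 MATCH
  Ivan Taylor: 29
  Bob Smith: 36 MATCH
  Grace White: 38 MATCH
  Sam Moore: 30

Count: 3

3


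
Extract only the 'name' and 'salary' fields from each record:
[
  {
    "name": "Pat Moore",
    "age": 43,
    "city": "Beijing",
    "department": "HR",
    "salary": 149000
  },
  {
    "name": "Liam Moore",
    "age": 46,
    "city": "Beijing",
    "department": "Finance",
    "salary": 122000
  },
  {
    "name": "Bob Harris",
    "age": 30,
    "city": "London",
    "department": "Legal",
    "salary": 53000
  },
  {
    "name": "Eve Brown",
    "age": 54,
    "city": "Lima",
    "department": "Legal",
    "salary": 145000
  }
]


Original: 4 records with fields: name, age, city, department, salary
Keep: ['name', 'salary']
Drop: ['age', 'city', 'department']
Result: 4 records, 2 fields each

[
  {
    "name": "Pat Moore",
    "salary": 149000
  },
  {
    "name": "Liam Moore",
    "salary": 122000
  },
  {
    "name": "Bob Harris",
    "salary": 53000
  },
  {
    "name": "Eve Brown",
    "salary": 145000
  }
]


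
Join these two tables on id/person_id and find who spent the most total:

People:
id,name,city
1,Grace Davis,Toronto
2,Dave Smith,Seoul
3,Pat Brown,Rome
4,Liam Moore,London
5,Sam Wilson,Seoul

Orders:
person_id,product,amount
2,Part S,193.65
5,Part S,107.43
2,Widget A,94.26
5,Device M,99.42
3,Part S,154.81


Join on: people.id = orders.person_id

Joined rows:
  Dave Smith (Seoul) bought Part S for $193.65
  Sam Wilson (Seoul) bought Part S for $107.43
  Dave Smith (Seoul) bought Widget A for $94.26
  Sam Wilson (Seoul) bought Device M for $99.42
  Pat Brown (Rome) bought Part S for $154.81

Total per person:
  Dave Smith: $287.91
  Sam Wilson: $206.85
  Pat Brown: $154.81

Top spender: Dave Smith ($287.91)

Dave Smith ($287.91)


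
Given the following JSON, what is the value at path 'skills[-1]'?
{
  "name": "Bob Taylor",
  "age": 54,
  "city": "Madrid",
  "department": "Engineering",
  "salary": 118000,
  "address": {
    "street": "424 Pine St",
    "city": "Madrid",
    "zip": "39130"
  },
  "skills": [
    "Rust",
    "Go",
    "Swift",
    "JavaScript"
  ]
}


Query: skills[-1]
Path: skills -> last element
Value: JavaScript

JavaScript


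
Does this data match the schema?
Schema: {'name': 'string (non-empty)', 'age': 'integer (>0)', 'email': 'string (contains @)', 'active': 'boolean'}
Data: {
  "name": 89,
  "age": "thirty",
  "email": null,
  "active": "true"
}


Validating each field against schema:
  name: FAIL (89 is not a string)
  age: FAIL ("thirty" is not an integer)
  email: FAIL (null is not a string)
  active: FAIL ("true" is not a boolean)

Result: INVALID (4 errors: name, age, email, active)

INVALID (4 errors: name, age, email, active)


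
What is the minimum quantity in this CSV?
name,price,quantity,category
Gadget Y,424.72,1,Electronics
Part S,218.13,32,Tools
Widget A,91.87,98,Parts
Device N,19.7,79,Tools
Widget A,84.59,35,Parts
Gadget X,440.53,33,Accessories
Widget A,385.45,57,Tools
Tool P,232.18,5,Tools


Computing minimum quantity:
Values: [1, 32, 98, 79, 35, 33, 57, 5]
Min = 1

1


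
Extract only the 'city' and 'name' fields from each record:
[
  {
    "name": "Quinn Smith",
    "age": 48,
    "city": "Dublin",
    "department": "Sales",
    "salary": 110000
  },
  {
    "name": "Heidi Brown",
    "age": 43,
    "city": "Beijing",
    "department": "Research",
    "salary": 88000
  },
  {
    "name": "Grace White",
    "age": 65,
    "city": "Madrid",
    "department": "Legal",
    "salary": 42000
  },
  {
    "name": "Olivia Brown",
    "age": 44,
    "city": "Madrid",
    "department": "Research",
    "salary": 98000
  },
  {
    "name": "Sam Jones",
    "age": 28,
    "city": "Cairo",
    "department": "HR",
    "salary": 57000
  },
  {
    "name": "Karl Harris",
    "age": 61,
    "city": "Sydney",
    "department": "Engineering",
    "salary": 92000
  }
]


Original: 6 records with fields: name, age, city, department, salary
Keep: ['city', 'name']
Drop: ['age', 'department', 'salary']
Result: 6 records, 2 fields each

[
  {
    "city": "Dublin",
    "name": "Quinn Smith"
  },
  {
    "city": "Beijing",
    "name": "Heidi Brown"
  },
  {
    "city": "Madrid",
    "name": "Grace White"
  },
  {
    "city": "Madrid",
    "name": "Olivia Brown"
  },
  {
    "city": "Cairo",
    "name": "Sam Jones"
  },
  {
    "city": "Sydney",
    "name": "Karl Harris"
  }
]
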